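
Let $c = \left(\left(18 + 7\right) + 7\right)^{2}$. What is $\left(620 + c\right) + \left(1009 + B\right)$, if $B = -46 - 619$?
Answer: $1988$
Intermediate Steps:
$B = -665$ ($B = -46 - 619 = -665$)
$c = 1024$ ($c = \left(25 + 7\right)^{2} = 32^{2} = 1024$)
$\left(620 + c\right) + \left(1009 + B\right) = \left(620 + 1024\right) + \left(1009 - 665\right) = 1644 + 344 = 1988$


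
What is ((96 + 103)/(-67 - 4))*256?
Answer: -50944/71 ≈ -717.52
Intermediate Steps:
((96 + 103)/(-67 - 4))*256 = (199/(-71))*256 = (199*(-1/71))*256 = -199/71*256 = -50944/71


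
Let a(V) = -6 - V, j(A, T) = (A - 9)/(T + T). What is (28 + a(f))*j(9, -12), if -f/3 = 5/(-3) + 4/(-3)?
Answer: 0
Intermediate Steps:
j(A, T) = (-9 + A)/(2*T) (j(A, T) = (-9 + A)/((2*T)) = (-9 + A)*(1/(2*T)) = (-9 + A)/(2*T))
f = 9 (f = -3*(5/(-3) + 4/(-3)) = -3*(5*(-⅓) + 4*(-⅓)) = -3*(-5/3 - 4/3) = -3*(-3) = 9)
(28 + a(f))*j(9, -12) = (28 + (-6 - 1*9))*((½)*(-9 + 9)/(-12)) = (28 + (-6 - 9))*((½)*(-1/12)*0) = (28 - 15)*0 = 13*0 = 0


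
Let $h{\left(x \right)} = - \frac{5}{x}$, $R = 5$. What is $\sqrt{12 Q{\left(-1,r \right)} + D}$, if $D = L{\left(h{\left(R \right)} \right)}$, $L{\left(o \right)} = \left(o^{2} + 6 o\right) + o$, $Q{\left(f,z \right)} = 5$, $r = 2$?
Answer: $3 \sqrt{6} \approx 7.3485$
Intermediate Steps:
$L{\left(o \right)} = o^{2} + 7 o$
$D = -6$ ($D = - \frac{5}{5} \left(7 - \frac{5}{5}\right) = \left(-5\right) \frac{1}{5} \left(7 - 1\right) = - (7 - 1) = \left(-1\right) 6 = -6$)
$\sqrt{12 Q{\left(-1,r \right)} + D} = \sqrt{12 \cdot 5 - 6} = \sqrt{60 - 6} = \sqrt{54} = 3 \sqrt{6}$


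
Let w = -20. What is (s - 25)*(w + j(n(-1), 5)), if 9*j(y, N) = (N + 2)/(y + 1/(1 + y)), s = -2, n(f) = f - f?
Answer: 519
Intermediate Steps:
n(f) = 0
j(y, N) = (2 + N)/(9*(y + 1/(1 + y))) (j(y, N) = ((N + 2)/(y + 1/(1 + y)))/9 = ((2 + N)/(y + 1/(1 + y)))/9 = (2 + N)/(9*(y + 1/(1 + y))))
(s - 25)*(w + j(n(-1), 5)) = (-2 - 25)*(-20 + (2 + 5 + 2*0 + 5*0)/(9*(1 + 0 + 0**2))) = -27*(-20 + (2 + 5 + 0 + 0)/(9*(1 + 0 + 0))) = -27*(-20 + (1/9)*7/1) = -27*(-20 + (1/9)*1*7) = -27*(-20 + 7/9) = -27*(-173/9) = 519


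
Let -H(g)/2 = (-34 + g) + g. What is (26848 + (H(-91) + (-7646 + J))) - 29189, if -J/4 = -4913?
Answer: 10097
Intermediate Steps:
J = 19652 (J = -4*(-4913) = 19652)
H(g) = 68 - 4*g (H(g) = -2*((-34 + g) + g) = -2*(-34 + 2*g) = 68 - 4*g)
(26848 + (H(-91) + (-7646 + J))) - 29189 = (26848 + ((68 - 4*(-91)) + (-7646 + 19652))) - 29189 = (26848 + ((68 + 364) + 12006)) - 29189 = (26848 + (432 + 12006)) - 29189 = (26848 + 12438) - 29189 = 39286 - 29189 = 10097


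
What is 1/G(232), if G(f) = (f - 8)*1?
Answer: 1/224 ≈ 0.0044643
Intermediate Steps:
G(f) = -8 + f (G(f) = (-8 + f)*1 = -8 + f)
1/G(232) = 1/(-8 + 232) = 1/224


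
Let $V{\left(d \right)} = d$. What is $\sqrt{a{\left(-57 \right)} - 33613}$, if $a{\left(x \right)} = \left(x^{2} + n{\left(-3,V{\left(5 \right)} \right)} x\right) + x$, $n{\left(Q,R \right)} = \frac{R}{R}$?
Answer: $7 i \sqrt{622} \approx 174.58 i$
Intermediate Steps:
$n{\left(Q,R \right)} = 1$
$a{\left(x \right)} = x^{2} + 2 x$ ($a{\left(x \right)} = \left(x^{2} + 1 x\right) + x = \left(x^{2} + x\right) + x = \left(x + x^{2}\right) + x = x^{2} + 2 x$)
$\sqrt{a{\left(-57 \right)} - 33613} = \sqrt{- 57 \left(2 - 57\right) - 33613} = \sqrt{\left(-57\right) \left(-55\right) - 33613} = \sqrt{3135 - 33613} = \sqrt{-30478} = 7 i \sqrt{622}$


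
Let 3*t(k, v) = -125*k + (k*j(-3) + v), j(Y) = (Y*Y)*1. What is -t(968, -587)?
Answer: 37625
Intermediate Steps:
j(Y) = Y**2 (j(Y) = Y**2*1 = Y**2)
t(k, v) = -116*k/3 + v/3 (t(k, v) = (-125*k + (k*(-3)**2 + v))/3 = (-125*k + (k*9 + v))/3 = (-125*k + (9*k + v))/3 = (-125*k + (v + 9*k))/3 = (v - 116*k)/3 = -116*k/3 + v/3)
-t(968, -587) = -(-116/3*968 + (1/3)*(-587)) = -(-112288/3 - 587/3) = -1*(-37625) = 37625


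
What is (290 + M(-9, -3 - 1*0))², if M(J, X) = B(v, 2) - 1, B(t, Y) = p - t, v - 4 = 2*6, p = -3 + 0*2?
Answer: 72900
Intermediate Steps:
p = -3 (p = -3 + 0 = -3)
v = 16 (v = 4 + 2*6 = 4 + 12 = 16)
B(t, Y) = -3 - t
M(J, X) = -20 (M(J, X) = (-3 - 1*16) - 1 = (-3 - 16) - 1 = -19 - 1 = -20)
(290 + M(-9, -3 - 1*0))² = (290 - 20)² = 270² = 72900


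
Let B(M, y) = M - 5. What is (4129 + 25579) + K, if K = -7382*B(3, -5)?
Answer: 44472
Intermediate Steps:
B(M, y) = -5 + M
K = 14764 (K = -7382*(-5 + 3) = -7382*(-2) = 14764)
(4129 + 25579) + K = (4129 + 25579) + 14764 = 29708 + 14764 = 44472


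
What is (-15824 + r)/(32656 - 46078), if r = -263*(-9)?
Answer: 13457/13422 ≈ 1.0026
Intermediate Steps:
r = 2367
(-15824 + r)/(32656 - 46078) = (-15824 + 2367)/(32656 - 46078) = -13457/(-13422) = -13457*(-1/13422) = 13457/13422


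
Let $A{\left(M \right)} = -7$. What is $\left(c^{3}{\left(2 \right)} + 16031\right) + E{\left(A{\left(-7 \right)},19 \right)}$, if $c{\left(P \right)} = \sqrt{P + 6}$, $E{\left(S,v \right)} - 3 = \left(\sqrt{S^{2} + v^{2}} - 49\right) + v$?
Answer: $16004 + \sqrt{410} + 16 \sqrt{2} \approx 16047.0$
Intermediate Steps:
$E{\left(S,v \right)} = -46 + v + \sqrt{S^{2} + v^{2}}$ ($E{\left(S,v \right)} = 3 + \left(\left(\sqrt{S^{2} + v^{2}} - 49\right) + v\right) = 3 + \left(\left(-49 + \sqrt{S^{2} + v^{2}}\right) + v\right) = 3 + \left(-49 + v + \sqrt{S^{2} + v^{2}}\right) = -46 + v + \sqrt{S^{2} + v^{2}}$)
$c{\left(P \right)} = \sqrt{6 + P}$
$\left(c^{3}{\left(2 \right)} + 16031\right) + E{\left(A{\left(-7 \right)},19 \right)} = \left(\left(\sqrt{6 + 2}\right)^{3} + 16031\right) + \left(-46 + 19 + \sqrt{\left(-7\right)^{2} + 19^{2}}\right) = \left(\left(\sqrt{8}\right)^{3} + 16031\right) + \left(-46 + 19 + \sqrt{49 + 361}\right) = \left(\left(2 \sqrt{2}\right)^{3} + 16031\right) + \left(-46 + 19 + \sqrt{410}\right) = \left(16 \sqrt{2} + 16031\right) - \left(27 - \sqrt{410}\right) = \left(16031 + 16 \sqrt{2}\right) - \left(27 - \sqrt{410}\right) = 16004 + \sqrt{410} + 16 \sqrt{2}$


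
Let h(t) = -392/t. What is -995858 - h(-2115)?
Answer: -2106240062/2115 ≈ -9.9586e+5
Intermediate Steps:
-995858 - h(-2115) = -995858 - (-392)/(-2115) = -995858 - (-392)*(-1)/2115 = -995858 - 1*392/2115 = -995858 - 392/2115 = -2106240062/2115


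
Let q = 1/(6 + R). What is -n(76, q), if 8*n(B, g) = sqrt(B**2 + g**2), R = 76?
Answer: -5*sqrt(1553513)/656 ≈ -9.5000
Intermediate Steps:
q = 1/82 (q = 1/(6 + 76) = 1/82 ≈ 0.012195)
n(B, g) = sqrt(B**2 + g**2)/8
-n(76, q) = -sqrt(76**2 + (1/82)**2)/8 = -sqrt(5776 + 1/6724)/8 = -sqrt(38837825/6724)/8 = -5*sqrt(1553513)/82/8 = -5*sqrt(1553513)/656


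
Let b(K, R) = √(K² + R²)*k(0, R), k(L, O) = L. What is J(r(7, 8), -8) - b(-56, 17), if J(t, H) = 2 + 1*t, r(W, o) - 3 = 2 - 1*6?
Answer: 1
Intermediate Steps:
r(W, o) = -1 (r(W, o) = 3 + (2 - 1*6) = 3 + (2 - 6) = 3 - 4 = -1)
J(t, H) = 2 + t
b(K, R) = 0 (b(K, R) = √(K² + R²)*0 = 0)
J(r(7, 8), -8) - b(-56, 17) = (2 - 1) - 1*0 = 1 + 0 = 1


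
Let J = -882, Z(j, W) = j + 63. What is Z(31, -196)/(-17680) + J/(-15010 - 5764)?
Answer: 1187/31960 ≈ 0.037140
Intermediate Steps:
Z(j, W) = 63 + j
Z(31, -196)/(-17680) + J/(-15010 - 5764) = (63 + 31)/(-17680) - 882/(-15010 - 5764) = 94*(-1/17680) - 882/(-20774) = -47/8840 - 882*(-1/20774) = -47/8840 + 441/10387 = 1187/31960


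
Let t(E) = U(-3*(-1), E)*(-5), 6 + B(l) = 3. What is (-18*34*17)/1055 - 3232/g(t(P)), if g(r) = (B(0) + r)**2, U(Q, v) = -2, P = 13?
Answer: -3919556/51695 ≈ -75.821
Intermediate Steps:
B(l) = -3 (B(l) = -6 + 3 = -3)
t(E) = 10 (t(E) = -2*(-5) = 10)
g(r) = (-3 + r)**2
(-18*34*17)/1055 - 3232/g(t(P)) = (-18*34*17)/1055 - 3232/(-3 + 10)**2 = -612*17*(1/1055) - 3232/(7**2) = -10404*1/1055 - 3232/49 = -10404/1055 - 3232*1/49 = -10404/1055 - 3232/49 = -3919556/51695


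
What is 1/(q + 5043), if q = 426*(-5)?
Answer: 1/2913 ≈ 0.00034329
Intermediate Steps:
q = -2130
1/(q + 5043) = 1/(-2130 + 5043) = 1/2913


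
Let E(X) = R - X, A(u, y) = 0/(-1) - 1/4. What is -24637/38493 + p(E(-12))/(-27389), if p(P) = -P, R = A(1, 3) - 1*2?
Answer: -2697629945/4217139108 ≈ -0.63968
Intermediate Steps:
A(u, y) = -1/4 (A(u, y) = 0*(-1) - 1*1/4 = 0 - 1/4 = -1/4)
R = -9/4 (R = -1/4 - 1*2 = -1/4 - 2 = -9/4 ≈ -2.2500)
E(X) = -9/4 - X
-24637/38493 + p(E(-12))/(-27389) = -24637/38493 - (-9/4 - 1*(-12))/(-27389) = -24637*1/38493 - (-9/4 + 12)*(-1/27389) = -24637/38493 - 1*39/4*(-1/27389) = -24637/38493 - 39/4*(-1/27389) = -24637/38493 + 39/109556 = -2697629945/4217139108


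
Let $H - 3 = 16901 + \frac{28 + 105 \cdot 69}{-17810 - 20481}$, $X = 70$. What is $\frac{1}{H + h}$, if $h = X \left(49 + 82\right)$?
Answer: $\frac{38291}{998392261} \approx 3.8353 \cdot 10^{-5}$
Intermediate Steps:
$h = 9170$ ($h = 70 \left(49 + 82\right) = 70 \cdot 131 = 9170$)
$H = \frac{647263791}{38291}$ ($H = 3 + \left(16901 + \frac{28 + 105 \cdot 69}{-17810 - 20481}\right) = 3 + \left(16901 + \frac{28 + 7245}{-38291}\right) = 3 + \left(16901 + 7273 \left(- \frac{1}{38291}\right)\right) = 3 + \left(16901 - \frac{7273}{38291}\right) = 3 + \frac{647148918}{38291} = \frac{647263791}{38291} \approx 16904.0$)
$\frac{1}{H + h} = \frac{1}{\frac{647263791}{38291} + 9170} = \frac{1}{\frac{998392261}{38291}} = \frac{38291}{998392261}$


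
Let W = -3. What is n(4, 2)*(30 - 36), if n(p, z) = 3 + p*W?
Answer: 54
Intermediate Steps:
n(p, z) = 3 - 3*p (n(p, z) = 3 + p*(-3) = 3 - 3*p)
n(4, 2)*(30 - 36) = (3 - 3*4)*(30 - 36) = (3 - 12)*(-6) = -9*(-6) = 54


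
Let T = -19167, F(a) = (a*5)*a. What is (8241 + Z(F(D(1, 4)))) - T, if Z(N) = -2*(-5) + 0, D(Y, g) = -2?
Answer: 27418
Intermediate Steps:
F(a) = 5*a² (F(a) = (5*a)*a = 5*a²)
Z(N) = 10 (Z(N) = 10 + 0 = 10)
(8241 + Z(F(D(1, 4)))) - T = (8241 + 10) - 1*(-19167) = 8251 + 19167 = 27418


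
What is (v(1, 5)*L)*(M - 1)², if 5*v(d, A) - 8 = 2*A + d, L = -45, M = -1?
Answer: -684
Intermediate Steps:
v(d, A) = 8/5 + d/5 + 2*A/5 (v(d, A) = 8/5 + (2*A + d)/5 = 8/5 + (d + 2*A)/5 = 8/5 + (d/5 + 2*A/5) = 8/5 + d/5 + 2*A/5)
(v(1, 5)*L)*(M - 1)² = ((8/5 + (⅕)*1 + (⅖)*5)*(-45))*(-1 - 1)² = ((8/5 + ⅕ + 2)*(-45))*(-2)² = ((19/5)*(-45))*4 = -171*4 = -684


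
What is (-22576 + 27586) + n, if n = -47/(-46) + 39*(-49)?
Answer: 142601/46 ≈ 3100.0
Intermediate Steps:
n = -87859/46 (n = -47*(-1/46) - 1911 = 47/46 - 1911 = -87859/46 ≈ -1910.0)
(-22576 + 27586) + n = (-22576 + 27586) - 87859/46 = 5010 - 87859/46 = 142601/46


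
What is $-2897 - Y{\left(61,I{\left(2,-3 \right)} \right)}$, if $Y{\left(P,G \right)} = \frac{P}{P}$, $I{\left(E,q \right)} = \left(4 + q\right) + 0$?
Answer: $-2898$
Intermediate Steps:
$I{\left(E,q \right)} = 4 + q$
$Y{\left(P,G \right)} = 1$
$-2897 - Y{\left(61,I{\left(2,-3 \right)} \right)} = -2897 - 1 = -2898$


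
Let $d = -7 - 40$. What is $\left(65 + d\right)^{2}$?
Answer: $324$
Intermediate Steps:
$d = -47$ ($d = -7 - 40 = -47$)
$\left(65 + d\right)^{2} = \left(65 - 47\right)^{2} = 18^{2} = 324$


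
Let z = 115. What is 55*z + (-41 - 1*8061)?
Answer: -1777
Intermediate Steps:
55*z + (-41 - 1*8061) = 55*115 + (-41 - 1*8061) = 6325 + (-41 - 8061) = 6325 - 8102 = -1777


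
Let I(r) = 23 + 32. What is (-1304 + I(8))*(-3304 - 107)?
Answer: 4260339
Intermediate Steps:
I(r) = 55
(-1304 + I(8))*(-3304 - 107) = (-1304 + 55)*(-3304 - 107) = -1249*(-3411) = 4260339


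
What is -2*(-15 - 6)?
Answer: 42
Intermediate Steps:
-2*(-15 - 6) = -2*(-21) = 42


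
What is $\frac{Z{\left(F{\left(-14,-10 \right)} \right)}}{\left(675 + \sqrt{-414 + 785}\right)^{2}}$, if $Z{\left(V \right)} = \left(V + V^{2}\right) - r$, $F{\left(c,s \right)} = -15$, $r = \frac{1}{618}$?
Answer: $\frac{14794676221}{32021083597722} - \frac{29200275 \sqrt{371}}{21347389065148} \approx 0.00043568$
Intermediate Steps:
$r = \frac{1}{618} \approx 0.0016181$
$Z{\left(V \right)} = - \frac{1}{618} + V + V^{2}$ ($Z{\left(V \right)} = \left(V + V^{2}\right) - \frac{1}{618} = - \frac{1}{618} + V + V^{2}$)
$\frac{Z{\left(F{\left(-14,-10 \right)} \right)}}{\left(675 + \sqrt{-414 + 785}\right)^{2}} = \frac{- \frac{1}{618} - 15 + \left(-15\right)^{2}}{\left(675 + \sqrt{-414 + 785}\right)^{2}} = \frac{- \frac{1}{618} - 15 + 225}{\left(675 + \sqrt{371}\right)^{2}} = \frac{129779}{618 \left(675 + \sqrt{371}\right)^{2}}$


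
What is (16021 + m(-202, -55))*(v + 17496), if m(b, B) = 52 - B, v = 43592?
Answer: 985227264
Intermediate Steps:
(16021 + m(-202, -55))*(v + 17496) = (16021 + (52 - 1*(-55)))*(43592 + 17496) = (16021 + (52 + 55))*61088 = (16021 + 107)*61088 = 16128*61088 = 985227264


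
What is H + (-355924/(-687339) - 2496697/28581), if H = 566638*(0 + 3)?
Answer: 1590134560469147/935468379 ≈ 1.6998e+6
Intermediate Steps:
H = 1699914 (H = 566638*3 = 1699914)
H + (-355924/(-687339) - 2496697/28581) = 1699914 + (-355924/(-687339) - 2496697/28581) = 1699914 + (-355924*(-1/687339) - 2496697*1/28581) = 1699914 + (355924/687339 - 356671/4083) = 1699914 - 81233550259/935468379 = 1590134560469147/935468379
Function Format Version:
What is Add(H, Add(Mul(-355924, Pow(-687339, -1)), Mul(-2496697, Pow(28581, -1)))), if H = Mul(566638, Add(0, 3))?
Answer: Rational(1590134560469147, 935468379) ≈ 1.6998e+6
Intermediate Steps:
H = 1699914 (H = Mul(566638, 3) = 1699914)
Add(H, Add(Mul(-355924, Pow(-687339, -1)), Mul(-2496697, Pow(28581, -1)))) = Add(1699914, Add(Mul(-355924, Pow(-687339, -1)), Mul(-2496697, Pow(28581, -1)))) = Add(1699914, Add(Mul(-355924, Rational(-1, 687339)), Mul(-2496697, Rational(1, 28581)))) = Add(1699914, Add(Rational(355924, 687339), Rational(-356671, 4083))) = Add(1699914, Rational(-81233550259, 935468379)) = Rational(1590134560469147, 935468379)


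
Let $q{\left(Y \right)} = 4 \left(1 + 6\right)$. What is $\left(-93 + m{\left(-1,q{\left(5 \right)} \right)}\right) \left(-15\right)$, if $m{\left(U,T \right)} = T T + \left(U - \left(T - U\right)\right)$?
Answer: $-9915$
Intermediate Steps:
$q{\left(Y \right)} = 28$ ($q{\left(Y \right)} = 4 \cdot 7 = 28$)
$m{\left(U,T \right)} = T^{2} - T + 2 U$ ($m{\left(U,T \right)} = T^{2} - \left(T - 2 U\right) = T^{2} - T + 2 U$)
$\left(-93 + m{\left(-1,q{\left(5 \right)} \right)}\right) \left(-15\right) = \left(-93 + \left(28^{2} - 28 + 2 \left(-1\right)\right)\right) \left(-15\right) = \left(-93 - -754\right) \left(-15\right) = \left(-93 + 754\right) \left(-15\right) = 661 \left(-15\right) = -9915$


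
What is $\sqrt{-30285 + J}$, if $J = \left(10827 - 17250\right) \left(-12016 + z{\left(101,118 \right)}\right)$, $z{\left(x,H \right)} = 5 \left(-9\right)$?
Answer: $\sqrt{77437518} \approx 8799.9$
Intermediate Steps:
$z{\left(x,H \right)} = -45$
$J = 77467803$ ($J = \left(10827 - 17250\right) \left(-12016 - 45\right) = \left(-6423\right) \left(-12061\right) = 77467803$)
$\sqrt{-30285 + J} = \sqrt{-30285 + 77467803} = \sqrt{77437518}$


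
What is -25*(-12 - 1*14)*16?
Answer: 10400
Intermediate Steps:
-25*(-12 - 1*14)*16 = -25*(-12 - 14)*16 = -25*(-26)*16 = 650*16 = 10400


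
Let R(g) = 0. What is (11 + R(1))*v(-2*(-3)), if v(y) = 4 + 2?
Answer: 66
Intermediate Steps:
v(y) = 6
(11 + R(1))*v(-2*(-3)) = (11 + 0)*6 = 11*6 = 66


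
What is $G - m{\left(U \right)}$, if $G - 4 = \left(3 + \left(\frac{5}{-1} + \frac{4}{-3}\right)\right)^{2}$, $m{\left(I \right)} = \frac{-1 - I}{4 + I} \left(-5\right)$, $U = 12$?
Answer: $\frac{1591}{144} \approx 11.049$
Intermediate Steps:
$m{\left(I \right)} = - \frac{5 \left(-1 - I\right)}{4 + I}$ ($m{\left(I \right)} = \frac{-1 - I}{4 + I} \left(-5\right) = - \frac{5 \left(-1 - I\right)}{4 + I}$)
$G = \frac{136}{9}$ ($G = 4 + \left(3 + \left(\frac{5}{-1} + \frac{4}{-3}\right)\right)^{2} = 4 + \left(3 + \left(5 \left(-1\right) + 4 \left(- \frac{1}{3}\right)\right)\right)^{2} = 4 + \left(3 - \frac{19}{3}\right)^{2} = 4 + \left(- \frac{10}{3}\right)^{2} = 4 + \frac{100}{9} = \frac{136}{9} \approx 15.111$)
$G - m{\left(U \right)} = \frac{136}{9} - \frac{5 \left(1 + 12\right)}{4 + 12} = \frac{136}{9} - 5 \cdot \frac{1}{16} \cdot 13 = \frac{136}{9} - \frac{65}{16} = \frac{1591}{144}$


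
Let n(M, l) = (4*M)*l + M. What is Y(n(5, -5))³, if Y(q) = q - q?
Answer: 0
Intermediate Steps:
n(M, l) = M + 4*M*l (n(M, l) = 4*M*l + M = M + 4*M*l)
Y(q) = 0
Y(n(5, -5))³ = 0³ = 0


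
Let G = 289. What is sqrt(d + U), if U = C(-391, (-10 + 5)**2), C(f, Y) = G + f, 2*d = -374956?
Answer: 2*I*sqrt(46895) ≈ 433.1*I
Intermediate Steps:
d = -187478 (d = (1/2)*(-374956) = -187478)
C(f, Y) = 289 + f
U = -102 (U = 289 - 391 = -102)
sqrt(d + U) = sqrt(-187478 - 102) = sqrt(-187580) = 2*I*sqrt(46895)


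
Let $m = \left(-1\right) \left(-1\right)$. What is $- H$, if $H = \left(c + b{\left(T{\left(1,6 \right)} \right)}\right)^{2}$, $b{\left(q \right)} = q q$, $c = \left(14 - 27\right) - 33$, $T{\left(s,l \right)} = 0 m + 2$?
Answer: $-1764$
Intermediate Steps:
$m = 1$
$T{\left(s,l \right)} = 2$ ($T{\left(s,l \right)} = 0 \cdot 1 + 2 = 0 + 2 = 2$)
$c = -46$ ($c = -13 - 33 = -46$)
$b{\left(q \right)} = q^{2}$
$H = 1764$ ($H = \left(-46 + 2^{2}\right)^{2} = \left(-46 + 4\right)^{2} = \left(-42\right)^{2} = 1764$)
$- H = \left(-1\right) 1764 = -1764$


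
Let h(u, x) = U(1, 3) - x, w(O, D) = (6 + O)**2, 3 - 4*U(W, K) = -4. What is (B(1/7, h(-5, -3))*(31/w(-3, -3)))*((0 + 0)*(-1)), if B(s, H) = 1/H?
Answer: 0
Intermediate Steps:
U(W, K) = 7/4 (U(W, K) = 3/4 - 1/4*(-4) = 3/4 + 1 = 7/4)
h(u, x) = 7/4 - x
(B(1/7, h(-5, -3))*(31/w(-3, -3)))*((0 + 0)*(-1)) = ((31/((6 - 3)**2))/(7/4 - 1*(-3)))*((0 + 0)*(-1)) = ((31/(3**2))/(7/4 + 3))*(0*(-1)) = ((31/9)/(19/4))*0 = (4*(31*(1/9))/19)*0 = ((4/19)*(31/9))*0 = (124/171)*0 = 0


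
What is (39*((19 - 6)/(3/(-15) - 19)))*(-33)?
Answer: 27885/32 ≈ 871.41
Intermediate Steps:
(39*((19 - 6)/(3/(-15) - 19)))*(-33) = (39*(13/(3*(-1/15) - 19)))*(-33) = (39*(13/(-⅕ - 19)))*(-33) = (39*(13/(-96/5)))*(-33) = (39*(13*(-5/96)))*(-33) = (39*(-65/96))*(-33) = -845/32*(-33) = 27885/32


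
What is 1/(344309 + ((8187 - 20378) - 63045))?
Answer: 1/269073 ≈ 3.7165e-6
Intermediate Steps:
1/(344309 + ((8187 - 20378) - 63045)) = 1/(344309 + (-12191 - 63045)) = 1/(344309 - 75236) = 1/269073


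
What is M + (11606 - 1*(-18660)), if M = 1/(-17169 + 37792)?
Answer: 624175719/20623 ≈ 30266.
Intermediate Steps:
M = 1/20623 ≈ 4.8490e-5
M + (11606 - 1*(-18660)) = 1/20623 + (11606 - 1*(-18660)) = 1/20623 + (11606 + 18660) = 1/20623 + 30266 = 624175719/20623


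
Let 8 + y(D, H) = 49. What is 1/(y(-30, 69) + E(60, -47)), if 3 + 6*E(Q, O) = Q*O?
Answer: -2/859 ≈ -0.0023283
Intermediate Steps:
y(D, H) = 41 (y(D, H) = -8 + 49 = 41)
E(Q, O) = -1/2 + O*Q/6 (E(Q, O) = -1/2 + (Q*O)/6 = -1/2 + (O*Q)/6 = -1/2 + O*Q/6)
1/(y(-30, 69) + E(60, -47)) = 1/(41 + (-1/2 + (1/6)*(-47)*60)) = 1/(41 + (-1/2 - 470)) = 1/(41 - 941/2) = 1/(-859/2) = -2/859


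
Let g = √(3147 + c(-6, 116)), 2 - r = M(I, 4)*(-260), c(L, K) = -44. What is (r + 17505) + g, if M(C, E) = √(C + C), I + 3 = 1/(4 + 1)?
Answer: 17507 + √3103 + 104*I*√35 ≈ 17563.0 + 615.27*I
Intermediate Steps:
I = -14/5 (I = -3 + 1/(4 + 1) = -3 + 1/5 = -3 + ⅕ = -14/5 ≈ -2.8000)
M(C, E) = √2*√C (M(C, E) = √(2*C) = √2*√C)
r = 2 + 104*I*√35 (r = 2 - √2*√(-14/5)*(-260) = 2 - √2*(I*√70/5)*(-260) = 2 - 2*I*√35/5*(-260) = 2 - (-104)*I*√35 = 2 + 104*I*√35 ≈ 2.0 + 615.27*I)
g = √3103 (g = √(3147 - 44) = √3103 ≈ 55.705)
(r + 17505) + g = ((2 + 104*I*√35) + 17505) + √3103 = (17507 + 104*I*√35) + √3103 = 17507 + √3103 + 104*I*√35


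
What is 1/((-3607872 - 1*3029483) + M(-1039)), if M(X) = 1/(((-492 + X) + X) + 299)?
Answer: -2271/15073433206 ≈ -1.5066e-7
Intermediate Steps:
M(X) = 1/(-193 + 2*X) (M(X) = 1/((-492 + 2*X) + 299) = 1/(-193 + 2*X))
1/((-3607872 - 1*3029483) + M(-1039)) = 1/((-3607872 - 1*3029483) + 1/(-193 + 2*(-1039))) = 1/((-3607872 - 3029483) + 1/(-193 - 2078)) = 1/(-6637355 + 1/(-2271)) = 1/(-6637355 - 1/2271) = 1/(-15073433206/2271) = -2271/15073433206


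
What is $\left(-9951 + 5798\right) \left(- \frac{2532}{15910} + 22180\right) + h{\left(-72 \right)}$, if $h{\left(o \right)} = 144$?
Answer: $- \frac{732756807482}{7955} \approx -9.2113 \cdot 10^{7}$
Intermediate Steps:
$\left(-9951 + 5798\right) \left(- \frac{2532}{15910} + 22180\right) + h{\left(-72 \right)} = \left(-9951 + 5798\right) \left(- \frac{2532}{15910} + 22180\right) + 144 = - 4153 \left(\left(-2532\right) \frac{1}{15910} + 22180\right) + 144 = - 4153 \left(- \frac{1266}{7955} + 22180\right) + 144 = \left(-4153\right) \frac{176440634}{7955} + 144 = - \frac{732757953002}{7955} + 144 = - \frac{732756807482}{7955}$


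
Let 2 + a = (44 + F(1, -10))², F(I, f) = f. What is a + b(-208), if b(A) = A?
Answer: 946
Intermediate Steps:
a = 1154 (a = -2 + (44 - 10)² = -2 + 34² = -2 + 1156 = 1154)
a + b(-208) = 1154 - 208 = 946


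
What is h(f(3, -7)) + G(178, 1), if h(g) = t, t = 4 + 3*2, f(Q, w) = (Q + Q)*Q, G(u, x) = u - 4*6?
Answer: 164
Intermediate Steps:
G(u, x) = -24 + u (G(u, x) = u - 24 = -24 + u)
f(Q, w) = 2*Q**2 (f(Q, w) = (2*Q)*Q = 2*Q**2)
t = 10 (t = 4 + 6 = 10)
h(g) = 10
h(f(3, -7)) + G(178, 1) = 10 + (-24 + 178) = 10 + 154 = 164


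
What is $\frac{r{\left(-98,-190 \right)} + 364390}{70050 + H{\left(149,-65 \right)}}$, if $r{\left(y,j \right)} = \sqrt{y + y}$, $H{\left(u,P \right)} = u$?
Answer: $\frac{364390}{70199} + \frac{14 i}{70199} \approx 5.1908 + 0.00019943 i$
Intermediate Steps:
$r{\left(y,j \right)} = \sqrt{2} \sqrt{y}$ ($r{\left(y,j \right)} = \sqrt{2 y} = \sqrt{2} \sqrt{y}$)
$\frac{r{\left(-98,-190 \right)} + 364390}{70050 + H{\left(149,-65 \right)}} = \frac{\sqrt{2} \sqrt{-98} + 364390}{70050 + 149} = \frac{\sqrt{2} \cdot 7 i \sqrt{2} + 364390}{70199} = \left(14 i + 364390\right) \frac{1}{70199} = \left(364390 + 14 i\right) \frac{1}{70199} = \frac{364390}{70199} + \frac{14 i}{70199}$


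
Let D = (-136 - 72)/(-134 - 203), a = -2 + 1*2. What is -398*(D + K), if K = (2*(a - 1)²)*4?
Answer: -1155792/337 ≈ -3429.6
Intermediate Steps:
a = 0 (a = -2 + 2 = 0)
D = 208/337 (D = -208/(-337) = -208*(-1/337) = 208/337 ≈ 0.61721)
K = 8 (K = (2*(0 - 1)²)*4 = (2*(-1)²)*4 = (2*1)*4 = 2*4 = 8)
-398*(D + K) = -398*(208/337 + 8) = -398*2904/337 = -1155792/337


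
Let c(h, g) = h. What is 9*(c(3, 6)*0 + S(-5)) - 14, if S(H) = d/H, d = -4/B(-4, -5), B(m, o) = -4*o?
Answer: -341/25 ≈ -13.640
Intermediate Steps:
d = -⅕ (d = -4/((-4*(-5))) = -4/20 = -4*1/20 = -⅕ ≈ -0.20000)
S(H) = -1/(5*H)
9*(c(3, 6)*0 + S(-5)) - 14 = 9*(3*0 - ⅕/(-5)) - 14 = 9*(0 - ⅕*(-⅕)) - 14 = 9*(0 + 1/25) - 14 = 9*(1/25) - 14 = 9/25 - 14 = -341/25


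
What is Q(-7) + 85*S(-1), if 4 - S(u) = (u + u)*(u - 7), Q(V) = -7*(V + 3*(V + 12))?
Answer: -1076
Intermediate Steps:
Q(V) = -252 - 28*V (Q(V) = -7*(V + 3*(12 + V)) = -7*(V + (36 + 3*V)) = -7*(36 + 4*V) = -252 - 28*V)
S(u) = 4 - 2*u*(-7 + u) (S(u) = 4 - (u + u)*(u - 7) = 4 - 2*u*(-7 + u))
Q(-7) + 85*S(-1) = (-252 - 28*(-7)) + 85*(4 - 2*(-1)**2 + 14*(-1)) = (-252 + 196) + 85*(4 - 2*1 - 14) = -56 + 85*(4 - 2 - 14) = -56 + 85*(-12) = -56 - 1020 = -1076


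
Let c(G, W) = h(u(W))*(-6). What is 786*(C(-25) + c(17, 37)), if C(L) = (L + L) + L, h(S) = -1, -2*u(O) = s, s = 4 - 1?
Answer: -54234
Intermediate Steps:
s = 3
u(O) = -3/2 (u(O) = -1/2*3 = -3/2)
C(L) = 3*L (C(L) = 2*L + L = 3*L)
c(G, W) = 6 (c(G, W) = -1*(-6) = 6)
786*(C(-25) + c(17, 37)) = 786*(3*(-25) + 6) = 786*(-75 + 6) = 786*(-69) = -54234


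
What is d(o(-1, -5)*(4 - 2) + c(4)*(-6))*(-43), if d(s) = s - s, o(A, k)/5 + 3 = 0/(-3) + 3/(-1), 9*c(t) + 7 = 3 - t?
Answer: 0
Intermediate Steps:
c(t) = -4/9 - t/9 (c(t) = -7/9 + (3 - t)/9 = -7/9 + (1/3 - t/9) = -4/9 - t/9)
o(A, k) = -30 (o(A, k) = -15 + 5*(0/(-3) + 3/(-1)) = -15 + 5*(0*(-1/3) + 3*(-1)) = -15 + 5*(0 - 3) = -15 + 5*(-3) = -15 - 15 = -30)
d(s) = 0
d(o(-1, -5)*(4 - 2) + c(4)*(-6))*(-43) = 0*(-43) = 0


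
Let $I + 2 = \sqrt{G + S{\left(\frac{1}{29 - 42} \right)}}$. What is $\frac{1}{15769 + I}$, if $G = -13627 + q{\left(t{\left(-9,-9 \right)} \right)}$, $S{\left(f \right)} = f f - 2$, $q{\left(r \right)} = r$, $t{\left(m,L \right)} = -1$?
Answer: $\frac{2664623}{42015414310} - \frac{39 i \sqrt{255941}}{42015414310} \approx 6.342 \cdot 10^{-5} - 4.696 \cdot 10^{-7} i$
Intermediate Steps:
$S{\left(f \right)} = -2 + f^{2}$ ($S{\left(f \right)} = f^{2} - 2 = -2 + f^{2}$)
$G = -13628$ ($G = -13627 - 1 = -13628$)
$I = -2 + \frac{3 i \sqrt{255941}}{13}$ ($I = -2 + \sqrt{-13628 - \left(2 - \left(\frac{1}{29 - 42}\right)^{2}\right)} = -2 + \sqrt{-13628 - \left(2 - \left(\frac{1}{-13}\right)^{2}\right)} = -2 + \sqrt{-13628 - \left(2 - \left(- \frac{1}{13}\right)^{2}\right)} = -2 + \sqrt{-13628 + \left(-2 + \frac{1}{169}\right)} = -2 + \sqrt{-13628 - \frac{337}{169}} = -2 + \sqrt{- \frac{2303469}{169}} = -2 + \frac{3 i \sqrt{255941}}{13} \approx -2.0 + 116.75 i$)
$\frac{1}{15769 + I} = \frac{1}{15769 - \left(2 - \frac{3 i \sqrt{255941}}{13}\right)} = \frac{1}{15767 + \frac{3 i \sqrt{255941}}{13}}$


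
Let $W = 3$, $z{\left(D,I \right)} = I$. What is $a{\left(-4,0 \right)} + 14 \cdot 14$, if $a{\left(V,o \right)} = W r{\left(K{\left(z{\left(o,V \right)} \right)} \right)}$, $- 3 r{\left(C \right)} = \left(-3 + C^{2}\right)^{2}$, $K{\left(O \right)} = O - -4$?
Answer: $187$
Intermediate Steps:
$K{\left(O \right)} = 4 + O$ ($K{\left(O \right)} = O + 4 = 4 + O$)
$r{\left(C \right)} = - \frac{\left(-3 + C^{2}\right)^{2}}{3}$
$a{\left(V,o \right)} = - \left(-3 + \left(4 + V\right)^{2}\right)^{2}$ ($a{\left(V,o \right)} = 3 \left(- \frac{\left(-3 + \left(4 + V\right)^{2}\right)^{2}}{3}\right) = - \left(-3 + \left(4 + V\right)^{2}\right)^{2}$)
$a{\left(-4,0 \right)} + 14 \cdot 14 = - \left(-3 + \left(4 - 4\right)^{2}\right)^{2} + 14 \cdot 14 = - \left(-3 + 0^{2}\right)^{2} + 196 = - \left(-3 + 0\right)^{2} + 196 = - \left(-3\right)^{2} + 196 = \left(-1\right) 9 + 196 = -9 + 196 = 187$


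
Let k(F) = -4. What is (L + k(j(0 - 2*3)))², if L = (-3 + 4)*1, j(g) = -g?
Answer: 9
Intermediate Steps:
L = 1 (L = 1*1 = 1)
(L + k(j(0 - 2*3)))² = (1 - 4)² = (-3)² = 9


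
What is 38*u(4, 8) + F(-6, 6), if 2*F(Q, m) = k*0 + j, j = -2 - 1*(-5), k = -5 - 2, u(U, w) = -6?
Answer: -453/2 ≈ -226.50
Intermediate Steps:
k = -7
j = 3 (j = -2 + 5 = 3)
F(Q, m) = 3/2 (F(Q, m) = (-7*0 + 3)/2 = (0 + 3)/2 = (½)*3 = 3/2)
38*u(4, 8) + F(-6, 6) = 38*(-6) + 3/2 = -228 + 3/2 = -453/2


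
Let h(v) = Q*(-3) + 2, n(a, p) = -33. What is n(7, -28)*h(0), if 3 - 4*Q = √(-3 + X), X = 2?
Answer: 33/4 - 99*I/4 ≈ 8.25 - 24.75*I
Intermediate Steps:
Q = ¾ - I/4 (Q = ¾ - √(-3 + 2)/4 = ¾ - I/4 ≈ 0.75 - 0.25*I)
h(v) = -¼ + 3*I/4 (h(v) = (¾ - I/4)*(-3) + 2 = (-9/4 + 3*I/4) + 2 = -¼ + 3*I/4)
n(7, -28)*h(0) = -33*(-¼ + 3*I/4) = 33/4 - 99*I/4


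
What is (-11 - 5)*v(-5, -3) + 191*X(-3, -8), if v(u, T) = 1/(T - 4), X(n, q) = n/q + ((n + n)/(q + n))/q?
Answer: 37507/616 ≈ 60.888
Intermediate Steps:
X(n, q) = n/q + 2*n/(q*(n + q)) (X(n, q) = n/q + ((2*n)/(n + q))/q = n/q + (2*n/(n + q))/q = n/q + 2*n/(q*(n + q)))
v(u, T) = 1/(-4 + T)
(-11 - 5)*v(-5, -3) + 191*X(-3, -8) = (-11 - 5)/(-4 - 3) + 191*(-3*(2 - 3 - 8)/(-8*(-3 - 8))) = -16/(-7) + 191*(-3*(-⅛)*(-9)/(-11)) = -16*(-⅐) + 191*(-3*(-⅛)*(-1/11)*(-9)) = 16/7 + 191*(27/88) = 16/7 + 5157/88 = 37507/616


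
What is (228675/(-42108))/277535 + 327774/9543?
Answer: 85122449806671/2478305177612 ≈ 34.347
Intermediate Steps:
(228675/(-42108))/277535 + 327774/9543 = (228675*(-1/42108))*(1/277535) + 327774*(1/9543) = -76225/14036*1/277535 + 109258/3181 = -15245/779096252 + 109258/3181 = 85122449806671/2478305177612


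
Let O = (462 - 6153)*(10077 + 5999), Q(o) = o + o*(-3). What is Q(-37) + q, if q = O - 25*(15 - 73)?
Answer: -91486992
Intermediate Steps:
Q(o) = -2*o (Q(o) = o - 3*o = -2*o)
O = -91488516 (O = -5691*16076 = -91488516)
q = -91487066 (q = -91488516 - 25*(15 - 73) = -91488516 - 25*(-58) = -91488516 - 1*(-1450) = -91488516 + 1450 = -91487066)
Q(-37) + q = -2*(-37) - 91487066 = 74 - 91487066 = -91486992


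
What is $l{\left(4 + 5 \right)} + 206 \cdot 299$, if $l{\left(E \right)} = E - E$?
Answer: $61594$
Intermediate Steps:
$l{\left(E \right)} = 0$
$l{\left(4 + 5 \right)} + 206 \cdot 299 = 0 + 206 \cdot 299 = 0 + 61594 = 61594$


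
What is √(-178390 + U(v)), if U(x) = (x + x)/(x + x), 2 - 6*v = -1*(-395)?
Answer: 3*I*√19821 ≈ 422.36*I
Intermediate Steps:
v = -131/2 (v = ⅓ - (-1)*(-395)/6 = ⅓ - ⅙*395 = ⅓ - 395/6 = -131/2 ≈ -65.500)
U(x) = 1 (U(x) = (2*x)/((2*x)) = (2*x)*(1/(2*x)) = 1)
√(-178390 + U(v)) = √(-178390 + 1) = √(-178389) = 3*I*√19821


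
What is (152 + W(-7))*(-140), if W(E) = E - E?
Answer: -21280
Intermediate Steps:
W(E) = 0
(152 + W(-7))*(-140) = (152 + 0)*(-140) = 152*(-140) = -21280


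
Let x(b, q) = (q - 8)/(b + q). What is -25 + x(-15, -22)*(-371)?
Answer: -12055/37 ≈ -325.81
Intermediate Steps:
x(b, q) = (-8 + q)/(b + q)
-25 + x(-15, -22)*(-371) = -25 + ((-8 - 22)/(-15 - 22))*(-371) = -25 + (-30/(-37))*(-371) = -25 - 1/37*(-30)*(-371) = -25 + (30/37)*(-371) = -25 - 11130/37 = -12055/37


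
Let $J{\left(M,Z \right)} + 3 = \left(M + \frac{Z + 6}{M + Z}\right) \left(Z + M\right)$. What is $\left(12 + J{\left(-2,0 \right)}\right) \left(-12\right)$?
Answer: $-228$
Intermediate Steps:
$J{\left(M,Z \right)} = -3 + \left(M + Z\right) \left(M + \frac{6 + Z}{M + Z}\right)$ ($J{\left(M,Z \right)} = -3 + \left(M + \frac{Z + 6}{M + Z}\right) \left(Z + M\right) = -3 + \left(M + \frac{6 + Z}{M + Z}\right) \left(M + Z\right) = -3 + \left(M + Z\right) \left(M + \frac{6 + Z}{M + Z}\right)$)
$\left(12 + J{\left(-2,0 \right)}\right) \left(-12\right) = \left(12 + \left(3 + 0 + \left(-2\right)^{2} - 0\right)\right) \left(-12\right) = \left(12 + \left(3 + 0 + 4 + 0\right)\right) \left(-12\right) = \left(12 + 7\right) \left(-12\right) = 19 \left(-12\right) = -228$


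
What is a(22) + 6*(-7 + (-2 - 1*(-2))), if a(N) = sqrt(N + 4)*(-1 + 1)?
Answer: -42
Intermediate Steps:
a(N) = 0 (a(N) = sqrt(4 + N)*0 = 0)
a(22) + 6*(-7 + (-2 - 1*(-2))) = 0 + 6*(-7 + (-2 - 1*(-2))) = 0 + 6*(-7 + (-2 + 2)) = 0 + 6*(-7 + 0) = 0 + 6*(-7) = 0 - 42 = -42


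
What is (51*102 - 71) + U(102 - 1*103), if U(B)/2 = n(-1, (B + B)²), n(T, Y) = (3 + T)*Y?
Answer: 5147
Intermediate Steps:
n(T, Y) = Y*(3 + T)
U(B) = 16*B² (U(B) = 2*((B + B)²*(3 - 1)) = 2*((2*B)²*2) = 2*((4*B²)*2) = 2*(8*B²) = 16*B²)
(51*102 - 71) + U(102 - 1*103) = (51*102 - 71) + 16*(102 - 1*103)² = (5202 - 71) + 16*(102 - 103)² = 5131 + 16*(-1)² = 5131 + 16*1 = 5131 + 16 = 5147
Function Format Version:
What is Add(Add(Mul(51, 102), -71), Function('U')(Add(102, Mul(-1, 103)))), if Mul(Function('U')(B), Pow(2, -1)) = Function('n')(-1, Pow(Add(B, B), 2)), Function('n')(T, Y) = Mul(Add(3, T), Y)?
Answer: 5147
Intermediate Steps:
Function('n')(T, Y) = Mul(Y, Add(3, T))
Function('U')(B) = Mul(16, Pow(B, 2)) (Function('U')(B) = Mul(2, Mul(Pow(Add(B, B), 2), Add(3, -1))) = Mul(2, Mul(Pow(Mul(2, B), 2), 2)) = Mul(2, Mul(Mul(4, Pow(B, 2)), 2)) = Mul(2, Mul(8, Pow(B, 2))) = Mul(16, Pow(B, 2)))
Add(Add(Mul(51, 102), -71), Function('U')(Add(102, Mul(-1, 103)))) = Add(Add(Mul(51, 102), -71), Mul(16, Pow(Add(102, Mul(-1, 103)), 2))) = Add(Add(5202, -71), Mul(16, Pow(Add(102, -103), 2))) = Add(5131, Mul(16, Pow(-1, 2))) = Add(5131, Mul(16, 1)) = Add(5131, 16) = 5147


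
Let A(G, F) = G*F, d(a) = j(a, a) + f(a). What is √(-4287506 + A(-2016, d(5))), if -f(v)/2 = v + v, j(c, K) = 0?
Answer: I*√4247186 ≈ 2060.9*I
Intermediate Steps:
f(v) = -4*v (f(v) = -2*(v + v) = -4*v)
d(a) = -4*a (d(a) = 0 - 4*a = -4*a)
A(G, F) = F*G
√(-4287506 + A(-2016, d(5))) = √(-4287506 - 4*5*(-2016)) = √(-4287506 - 20*(-2016)) = √(-4287506 + 40320) = √(-4247186) = I*√4247186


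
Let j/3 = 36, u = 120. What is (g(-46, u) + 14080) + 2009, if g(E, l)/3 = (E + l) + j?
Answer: 16635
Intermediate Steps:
j = 108 (j = 3*36 = 108)
g(E, l) = 324 + 3*E + 3*l (g(E, l) = 3*((E + l) + 108) = 3*(108 + E + l) = 324 + 3*E + 3*l)
(g(-46, u) + 14080) + 2009 = ((324 + 3*(-46) + 3*120) + 14080) + 2009 = ((324 - 138 + 360) + 14080) + 2009 = (546 + 14080) + 2009 = 14626 + 2009 = 16635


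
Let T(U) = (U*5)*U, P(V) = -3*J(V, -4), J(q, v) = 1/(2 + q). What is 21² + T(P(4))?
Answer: 1769/4 ≈ 442.25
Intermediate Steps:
P(V) = -3/(2 + V)
T(U) = 5*U² (T(U) = (5*U)*U = 5*U²)
21² + T(P(4)) = 21² + 5*(-3/(2 + 4))² = 441 + 5*(-3/6)² = 441 + 5*(-3*⅙)² = 441 + 5*(-½)² = 441 + 5*(¼) = 441 + 5/4 = 1769/4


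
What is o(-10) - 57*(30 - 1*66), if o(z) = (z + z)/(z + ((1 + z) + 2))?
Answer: 34904/17 ≈ 2053.2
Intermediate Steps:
o(z) = 2*z/(3 + 2*z) (o(z) = (2*z)/(z + (3 + z)) = (2*z)/(3 + 2*z) = 2*z/(3 + 2*z))
o(-10) - 57*(30 - 1*66) = 2*(-10)/(3 + 2*(-10)) - 57*(30 - 1*66) = 2*(-10)/(3 - 20) - 57*(30 - 66) = 2*(-10)/(-17) - 57*(-36) = 2*(-10)*(-1/17) + 2052 = 20/17 + 2052 = 34904/17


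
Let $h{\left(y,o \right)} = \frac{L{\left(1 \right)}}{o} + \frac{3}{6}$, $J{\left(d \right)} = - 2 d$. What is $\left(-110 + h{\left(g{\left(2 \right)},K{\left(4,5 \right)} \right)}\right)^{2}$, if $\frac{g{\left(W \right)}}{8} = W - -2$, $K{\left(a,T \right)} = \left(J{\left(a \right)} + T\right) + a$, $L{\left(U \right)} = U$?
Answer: $\frac{47089}{4} \approx 11772.0$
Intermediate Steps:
$K{\left(a,T \right)} = T - a$ ($K{\left(a,T \right)} = \left(- 2 a + T\right) + a = \left(T - 2 a\right) + a = T - a$)
$g{\left(W \right)} = 16 + 8 W$ ($g{\left(W \right)} = 8 \left(W - -2\right) = 8 \left(W + 2\right) = 8 \left(2 + W\right) = 16 + 8 W$)
$h{\left(y,o \right)} = \frac{1}{2} + \frac{1}{o}$ ($h{\left(y,o \right)} = 1 \frac{1}{o} + \frac{3}{6} = \frac{1}{o} + 3 \cdot \frac{1}{6} = \frac{1}{o} + \frac{1}{2} = \frac{1}{2} + \frac{1}{o}$)
$\left(-110 + h{\left(g{\left(2 \right)},K{\left(4,5 \right)} \right)}\right)^{2} = \left(-110 + \frac{2 + \left(5 - 4\right)}{2 \left(5 - 4\right)}\right)^{2} = \left(-110 + \frac{2 + 1}{2 \cdot 1}\right)^{2} = \left(-110 + \frac{1}{2} \cdot 1 \cdot 3\right)^{2} = \left(-110 + \frac{3}{2}\right)^{2} = \left(- \frac{217}{2}\right)^{2} = \frac{47089}{4}$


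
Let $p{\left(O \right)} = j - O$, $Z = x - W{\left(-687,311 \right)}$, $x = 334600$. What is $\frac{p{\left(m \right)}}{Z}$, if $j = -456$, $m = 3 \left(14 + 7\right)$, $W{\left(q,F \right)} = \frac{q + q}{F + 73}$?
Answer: $- \frac{33216}{21414629} \approx -0.0015511$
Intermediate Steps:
$W{\left(q,F \right)} = \frac{2 q}{73 + F}$
$m = 63$ ($m = 3 \cdot 21 = 63$)
$Z = \frac{21414629}{64}$ ($Z = 334600 - 2 \left(-687\right) \frac{1}{73 + 311} = 334600 - 2 \left(-687\right) \frac{1}{384} = 334600 - - \frac{229}{64} = 334600 + \frac{229}{64} = \frac{21414629}{64} \approx 3.346 \cdot 10^{5}$)
$p{\left(O \right)} = -456 - O$
$\frac{p{\left(m \right)}}{Z} = \frac{-456 - 63}{\frac{21414629}{64}} = \left(-456 - 63\right) \frac{64}{21414629} = \left(-519\right) \frac{64}{21414629} = - \frac{33216}{21414629}$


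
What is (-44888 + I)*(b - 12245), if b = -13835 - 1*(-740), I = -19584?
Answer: 1633720480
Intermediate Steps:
b = -13095 (b = -13835 + 740 = -13095)
(-44888 + I)*(b - 12245) = (-44888 - 19584)*(-13095 - 12245) = -64472*(-25340) = 1633720480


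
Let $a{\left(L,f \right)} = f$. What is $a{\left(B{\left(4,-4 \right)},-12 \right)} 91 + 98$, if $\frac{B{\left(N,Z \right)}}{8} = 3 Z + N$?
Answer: $-994$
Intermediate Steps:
$B{\left(N,Z \right)} = 8 N + 24 Z$ ($B{\left(N,Z \right)} = 8 \left(3 Z + N\right) = 8 \left(N + 3 Z\right) = 8 N + 24 Z$)
$a{\left(B{\left(4,-4 \right)},-12 \right)} 91 + 98 = \left(-12\right) 91 + 98 = -1092 + 98 = -994$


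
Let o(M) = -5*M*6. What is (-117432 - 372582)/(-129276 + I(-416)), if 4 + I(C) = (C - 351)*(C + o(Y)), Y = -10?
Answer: 81669/6718 ≈ 12.157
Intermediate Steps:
o(M) = -30*M
I(C) = -4 + (-351 + C)*(300 + C) (I(C) = -4 + (C - 351)*(C - 30*(-10)) = -4 + (-351 + C)*(C + 300) = -4 + (-351 + C)*(300 + C))
(-117432 - 372582)/(-129276 + I(-416)) = (-117432 - 372582)/(-129276 + (-105304 + (-416)² - 51*(-416))) = -490014/(-129276 + (-105304 + 173056 + 21216)) = -490014/(-129276 + 88968) = -490014/(-40308) = -490014*(-1/40308) = 81669/6718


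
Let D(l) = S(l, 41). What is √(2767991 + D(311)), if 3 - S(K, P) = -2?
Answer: 22*√5719 ≈ 1663.7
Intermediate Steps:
S(K, P) = 5 (S(K, P) = 3 - 1*(-2) = 3 + 2 = 5)
D(l) = 5
√(2767991 + D(311)) = √(2767991 + 5) = √2767996 = 22*√5719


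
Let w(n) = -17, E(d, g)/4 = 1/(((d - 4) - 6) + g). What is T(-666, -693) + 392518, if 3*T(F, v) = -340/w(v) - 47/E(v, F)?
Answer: 4774639/12 ≈ 3.9789e+5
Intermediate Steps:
E(d, g) = 4/(-10 + d + g) (E(d, g) = 4/(((d - 4) - 6) + g) = 4/(((-4 + d) - 6) + g) = 4/((-10 + d) + g) = 4/(-10 + d + g))
T(F, v) = 275/6 - 47*F/12 - 47*v/12 (T(F, v) = (-340/(-17) - (-235/2 + 47*F/4 + 47*v/4))/3 = (-340*(-1/17) - (-235/2 + 47*F/4 + 47*v/4))/3 = (20 - 47*(-5/2 + F/4 + v/4))/3 = (20 + (235/2 - 47*F/4 - 47*v/4))/3 = (275/2 - 47*F/4 - 47*v/4)/3 = 275/6 - 47*F/12 - 47*v/12)
T(-666, -693) + 392518 = (275/6 - 47/12*(-666) - 47/12*(-693)) + 392518 = (275/6 + 5217/2 + 10857/4) + 392518 = 64423/12 + 392518 = 4774639/12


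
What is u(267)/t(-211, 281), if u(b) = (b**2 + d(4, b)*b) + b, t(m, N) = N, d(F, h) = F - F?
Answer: 71556/281 ≈ 254.65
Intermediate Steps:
d(F, h) = 0
u(b) = b + b**2 (u(b) = (b**2 + 0*b) + b = (b**2 + 0) + b = b**2 + b = b + b**2)
u(267)/t(-211, 281) = (267*(1 + 267))/281 = (267*268)*(1/281) = 71556*(1/281) = 71556/281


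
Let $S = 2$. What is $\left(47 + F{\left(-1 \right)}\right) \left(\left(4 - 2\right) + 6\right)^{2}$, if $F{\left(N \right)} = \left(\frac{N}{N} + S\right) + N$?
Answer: $3136$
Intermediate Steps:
$F{\left(N \right)} = 3 + N$ ($F{\left(N \right)} = \left(\frac{N}{N} + 2\right) + N = \left(1 + 2\right) + N = 3 + N$)
$\left(47 + F{\left(-1 \right)}\right) \left(\left(4 - 2\right) + 6\right)^{2} = \left(47 + \left(3 - 1\right)\right) \left(\left(4 - 2\right) + 6\right)^{2} = \left(47 + 2\right) \left(2 + 6\right)^{2} = 49 \cdot 8^{2} = 49 \cdot 64 = 3136$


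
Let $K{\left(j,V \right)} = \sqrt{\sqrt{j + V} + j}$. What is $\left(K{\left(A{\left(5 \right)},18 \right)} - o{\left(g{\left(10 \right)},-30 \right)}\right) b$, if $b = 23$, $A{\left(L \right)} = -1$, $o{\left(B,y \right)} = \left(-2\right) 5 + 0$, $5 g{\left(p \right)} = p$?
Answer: $230 + 23 \sqrt{-1 + \sqrt{17}} \approx 270.65$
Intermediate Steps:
$g{\left(p \right)} = \frac{p}{5}$
$o{\left(B,y \right)} = -10$ ($o{\left(B,y \right)} = -10 + 0 = -10$)
$K{\left(j,V \right)} = \sqrt{j + \sqrt{V + j}}$ ($K{\left(j,V \right)} = \sqrt{\sqrt{V + j} + j} = \sqrt{j + \sqrt{V + j}}$)
$\left(K{\left(A{\left(5 \right)},18 \right)} - o{\left(g{\left(10 \right)},-30 \right)}\right) b = \left(\sqrt{-1 + \sqrt{18 - 1}} - -10\right) 23 = \left(\sqrt{-1 + \sqrt{17}} + 10\right) 23 = \left(10 + \sqrt{-1 + \sqrt{17}}\right) 23 = 230 + 23 \sqrt{-1 + \sqrt{17}}$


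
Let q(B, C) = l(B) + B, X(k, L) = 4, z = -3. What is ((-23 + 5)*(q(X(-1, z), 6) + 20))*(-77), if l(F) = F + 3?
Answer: 42966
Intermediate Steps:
l(F) = 3 + F
q(B, C) = 3 + 2*B (q(B, C) = (3 + B) + B = 3 + 2*B)
((-23 + 5)*(q(X(-1, z), 6) + 20))*(-77) = ((-23 + 5)*((3 + 2*4) + 20))*(-77) = -18*((3 + 8) + 20)*(-77) = -18*(11 + 20)*(-77) = -18*31*(-77) = -558*(-77) = 42966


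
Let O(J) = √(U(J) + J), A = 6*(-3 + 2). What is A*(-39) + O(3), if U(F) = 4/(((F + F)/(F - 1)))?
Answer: 234 + √39/3 ≈ 236.08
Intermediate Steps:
U(F) = 2*(-1 + F)/F (U(F) = 4/(((2*F)/(-1 + F))) = 4/((2*F/(-1 + F))) = 4*((-1 + F)/(2*F)) = 2*(-1 + F)/F)
A = -6 (A = 6*(-1) = -6)
O(J) = √(2 + J - 2/J) (O(J) = √((2 - 2/J) + J) = √(2 + J - 2/J))
A*(-39) + O(3) = -6*(-39) + √(2 + 3 - 2/3) = 234 + √(2 + 3 - 2*⅓) = 234 + √(2 + 3 - ⅔) = 234 + √(13/3) = 234 + √39/3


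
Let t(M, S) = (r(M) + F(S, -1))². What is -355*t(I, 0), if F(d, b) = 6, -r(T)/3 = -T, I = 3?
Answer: -79875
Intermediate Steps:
r(T) = 3*T (r(T) = -(-3)*T = 3*T)
t(M, S) = (6 + 3*M)² (t(M, S) = (3*M + 6)² = (6 + 3*M)²)
-355*t(I, 0) = -3195*(2 + 3)² = -3195*5² = -3195*25 = -355*225 = -79875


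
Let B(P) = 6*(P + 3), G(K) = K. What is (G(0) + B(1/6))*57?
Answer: 1083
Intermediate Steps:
B(P) = 18 + 6*P (B(P) = 6*(3 + P) = 18 + 6*P)
(G(0) + B(1/6))*57 = (0 + (18 + 6/6))*57 = (0 + (18 + 6*(⅙)))*57 = (0 + (18 + 1))*57 = (0 + 19)*57 = 19*57 = 1083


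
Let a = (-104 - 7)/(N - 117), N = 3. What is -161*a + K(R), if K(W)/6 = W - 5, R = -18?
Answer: -11201/38 ≈ -294.76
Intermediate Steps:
a = 37/38 (a = (-104 - 7)/(3 - 117) = -111/(-114) = -111*(-1/114) = 37/38 ≈ 0.97368)
K(W) = -30 + 6*W (K(W) = 6*(W - 5) = 6*(-5 + W) = -30 + 6*W)
-161*a + K(R) = -161*37/38 + (-30 + 6*(-18)) = -5957/38 + (-30 - 108) = -5957/38 - 138 = -11201/38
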